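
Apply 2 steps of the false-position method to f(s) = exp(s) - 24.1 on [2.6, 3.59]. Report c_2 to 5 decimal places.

3.15905

False-position update: c = (a·f(b) − b·f(a))/(f(b) − f(a)); replace the endpoint whose sign matches f(c).
f(2.600000) = -10.636262, f(3.590000) = 12.134076
step 1: c = 3.062439, f(c) = -2.720355 < 0 → new bracket [3.062439, 3.590000]
step 2: c = 3.159054, f(c) = -0.551698 < 0 → new bracket [3.159054, 3.590000]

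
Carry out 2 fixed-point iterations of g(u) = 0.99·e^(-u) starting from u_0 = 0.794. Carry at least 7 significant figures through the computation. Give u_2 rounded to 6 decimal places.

u_1 = g(0.794000) = 0.447513
u_2 = g(0.447513) = 0.632824

0.632824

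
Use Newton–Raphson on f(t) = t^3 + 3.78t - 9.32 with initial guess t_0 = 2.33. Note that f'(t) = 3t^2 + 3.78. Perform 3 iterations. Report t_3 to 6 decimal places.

1.525931

Newton update: t ← t − f(t)/f'(t).
t_0 = 2.330000: f = 12.136737, f' = 20.066700 → t_1 = 2.330000 - (12.136737)/(20.066700) = 1.725180
t_1 = 1.725180: f = 2.335743, f' = 12.708740 → t_2 = 1.725180 - (2.335743)/(12.708740) = 1.541390
t_2 = 1.541390: f = 0.168616, f' = 10.907649 → t_3 = 1.541390 - (0.168616)/(10.907649) = 1.525931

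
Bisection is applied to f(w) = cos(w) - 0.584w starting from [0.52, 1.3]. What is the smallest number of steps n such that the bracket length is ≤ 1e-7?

Initial width b − a = 1.3 − 0.52 = 0.780000.
After n steps the width is (b−a)/2^n; need (b−a)/2^n ≤ 1e-7.
So n ≥ log₂(0.780000/1e-7) = log₂(7800000.0000) ≈ 22.8950.
Hence n = 23.

23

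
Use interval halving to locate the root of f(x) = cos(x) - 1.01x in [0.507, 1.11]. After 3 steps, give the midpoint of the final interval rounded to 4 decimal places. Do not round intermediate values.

0.7708

f(0.507000) = 0.362135, f(1.110000) = -0.676438 (opposite signs)
step 1: m = 0.808500, f(m) = -0.126001 < 0 → root in [0.507000, 0.808500]
step 2: m = 0.657750, f(m) = 0.127042 > 0 → root in [0.657750, 0.808500]
step 3: m = 0.733125, f(m) = 0.002631 > 0 → root in [0.733125, 0.808500]
Midpoint of [0.733125, 0.808500] = 0.770813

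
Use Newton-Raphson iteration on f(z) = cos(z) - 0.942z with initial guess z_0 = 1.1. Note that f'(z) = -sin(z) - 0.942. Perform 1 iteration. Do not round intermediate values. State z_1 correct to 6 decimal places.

0.782194

Newton update: z ← z − f(z)/f'(z).
z_0 = 1.100000: f = -0.582604, f' = -1.833207 → z_1 = 1.100000 - (-0.582604)/(-1.833207) = 0.782194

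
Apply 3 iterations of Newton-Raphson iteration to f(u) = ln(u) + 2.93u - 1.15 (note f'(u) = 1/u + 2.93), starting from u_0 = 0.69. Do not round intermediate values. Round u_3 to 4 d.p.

u_0 = 0.690000: f = 0.500636, f' = 4.379275 → u_1 = 0.690000 - (0.500636)/(4.379275) = 0.575681
u_1 = 0.575681: f = -0.015458, f' = 4.667074 → u_2 = 0.575681 - (-0.015458)/(4.667074) = 0.578993
u_2 = 0.578993: f = -0.000016, f' = 4.657137 → u_3 = 0.578993 - (-0.000016)/(4.657137) = 0.578996

0.5790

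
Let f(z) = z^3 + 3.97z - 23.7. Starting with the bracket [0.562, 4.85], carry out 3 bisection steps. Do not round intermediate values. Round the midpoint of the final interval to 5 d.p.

f(0.562000) = -21.291356, f(4.850000) = 109.638625 (opposite signs)
step 1: m = 2.706000, f(m) = 6.857332 > 0 → root in [0.562000, 2.706000]
step 2: m = 1.634000, f(m) = -12.850312 < 0 → root in [1.634000, 2.706000]
step 3: m = 2.170000, f(m) = -4.866787 < 0 → root in [2.170000, 2.706000]
Midpoint of [2.170000, 2.706000] = 2.438000

2.43800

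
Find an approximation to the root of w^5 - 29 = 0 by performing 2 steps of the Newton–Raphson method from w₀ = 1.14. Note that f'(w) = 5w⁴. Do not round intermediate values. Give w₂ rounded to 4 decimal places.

3.4931

w_0 = 1.140000: f = -27.074585, f' = 8.444801 → w_1 = 1.140000 - (-27.074585)/(8.444801) = 4.346066
w_1 = 4.346066: f = 1521.534347, f' = 1783.836792 → w_2 = 4.346066 - (1521.534347)/(1783.836792) = 3.493110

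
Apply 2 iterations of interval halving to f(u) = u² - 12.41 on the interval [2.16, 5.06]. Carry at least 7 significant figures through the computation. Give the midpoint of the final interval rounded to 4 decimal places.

f(2.160000) = -7.744400, f(5.060000) = 13.193600 (opposite signs)
step 1: m = 3.610000, f(m) = 0.622100 > 0 → root in [2.160000, 3.610000]
step 2: m = 2.885000, f(m) = -4.086775 < 0 → root in [2.885000, 3.610000]
Midpoint of [2.885000, 3.610000] = 3.247500

3.2475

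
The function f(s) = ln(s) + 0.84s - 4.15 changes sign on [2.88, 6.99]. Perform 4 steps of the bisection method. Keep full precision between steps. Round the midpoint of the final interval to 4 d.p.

3.5222

f(2.880000) = -0.673010, f(6.990000) = 3.666081 (opposite signs)
step 1: m = 4.935000, f(m) = 1.591753 > 0 → root in [2.880000, 4.935000]
step 2: m = 3.907500, f(m) = 0.495198 > 0 → root in [2.880000, 3.907500]
step 3: m = 3.393750, f(m) = -0.077314 < 0 → root in [3.393750, 3.907500]
step 4: m = 3.650625, f(m) = 0.211423 > 0 → root in [3.393750, 3.650625]
Midpoint of [3.393750, 3.650625] = 3.522187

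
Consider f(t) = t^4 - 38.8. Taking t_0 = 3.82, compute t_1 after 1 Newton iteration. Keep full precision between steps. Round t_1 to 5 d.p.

f'(t) = 4t^3
t_0 = 3.820000: f = 174.138138, f' = 222.971872 → t_1 = 3.820000 - (174.138138)/(222.971872) = 3.039013

3.03901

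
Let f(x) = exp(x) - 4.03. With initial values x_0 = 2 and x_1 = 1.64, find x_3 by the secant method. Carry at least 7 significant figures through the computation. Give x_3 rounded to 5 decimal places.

1.40135

Secant update: x_(k+1) = x_k − f(x_k)·(x_k − x_(k-1))/(f(x_k) − f(x_(k-1))).
f(x_0) = 3.359056, f(x_1) = 1.125170
x_2 = 1.640000 - (1.125170)·(1.640000 - 2.000000)/(1.125170 - (3.359056)) = 1.458674; f(x_2) = 0.270255
x_3 = 1.458674 - (0.270255)·(1.458674 - 1.640000)/(0.270255 - (1.125170)) = 1.401354; f(x_3) = 0.030693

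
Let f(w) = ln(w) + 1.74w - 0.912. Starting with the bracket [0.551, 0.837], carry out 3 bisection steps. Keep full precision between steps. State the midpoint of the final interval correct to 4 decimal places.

f(0.551000) = -0.549280, f(0.837000) = 0.366449 (opposite signs)
step 1: m = 0.694000, f(m) = -0.069723 < 0 → root in [0.694000, 0.837000]
step 2: m = 0.765500, f(m) = 0.152744 > 0 → root in [0.694000, 0.765500]
step 3: m = 0.729750, f(m) = 0.042712 > 0 → root in [0.694000, 0.729750]
Midpoint of [0.694000, 0.729750] = 0.711875

0.7119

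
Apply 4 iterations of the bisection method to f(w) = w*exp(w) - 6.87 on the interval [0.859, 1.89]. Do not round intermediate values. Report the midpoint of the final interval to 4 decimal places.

1.5356

f(0.859000) = -4.842074, f(1.890000) = 5.640607 (opposite signs)
step 1: m = 1.374500, f(m) = -1.436464 < 0 → root in [1.374500, 1.890000]
step 2: m = 1.632250, f(m) = 1.479565 > 0 → root in [1.374500, 1.632250]
step 3: m = 1.503375, f(m) = -0.109563 < 0 → root in [1.503375, 1.632250]
step 4: m = 1.567813, f(m) = 0.649456 > 0 → root in [1.503375, 1.567813]
Midpoint of [1.503375, 1.567813] = 1.535594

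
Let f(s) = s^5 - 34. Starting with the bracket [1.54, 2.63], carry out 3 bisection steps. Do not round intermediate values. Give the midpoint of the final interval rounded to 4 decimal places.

2.0169

f(1.540000) = -25.338291, f(2.630000) = 91.828420 (opposite signs)
step 1: m = 2.085000, f(m) = 5.403091 > 0 → root in [1.540000, 2.085000]
step 2: m = 1.812500, f(m) = -14.439044 < 0 → root in [1.812500, 2.085000]
step 3: m = 1.948750, f(m) = -5.895191 < 0 → root in [1.948750, 2.085000]
Midpoint of [1.948750, 2.085000] = 2.016875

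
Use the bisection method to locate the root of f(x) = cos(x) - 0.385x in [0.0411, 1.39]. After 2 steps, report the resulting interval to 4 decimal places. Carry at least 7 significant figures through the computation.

f(0.041100) = 0.983332, f(1.390000) = -0.355337 (opposite signs)
step 1: m = 0.715550, f(m) = 0.479246 > 0 → root in [0.715550, 1.390000]
step 2: m = 1.052775, f(m) = 0.089844 > 0 → root in [1.052775, 1.390000]

[1.0528, 1.3900]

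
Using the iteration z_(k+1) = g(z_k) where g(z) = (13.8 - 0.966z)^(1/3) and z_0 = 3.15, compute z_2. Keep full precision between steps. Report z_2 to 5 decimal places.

2.26809

z_1 = g(3.150000) = 2.207488
z_2 = g(2.207488) = 2.268089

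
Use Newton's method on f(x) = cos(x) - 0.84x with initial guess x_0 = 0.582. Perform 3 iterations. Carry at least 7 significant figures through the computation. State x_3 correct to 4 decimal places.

0.8158

f'(x) = -sin(x) - 0.84
x_0 = 0.582000: f = 0.346485, f' = -1.389696 → x_1 = 0.582000 - (0.346485)/(-1.389696) = 0.831324
x_1 = 0.831324: f = -0.024414, f' = -1.578824 → x_2 = 0.831324 - (-0.024414)/(-1.578824) = 0.815861
x_2 = 0.815861: f = -0.000081, f' = -1.568316 → x_3 = 0.815861 - (-0.000081)/(-1.568316) = 0.815809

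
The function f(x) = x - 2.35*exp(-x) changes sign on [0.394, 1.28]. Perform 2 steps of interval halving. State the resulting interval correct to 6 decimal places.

[0.837000, 1.058500]

f(0.394000) = -1.190732, f(1.280000) = 0.626612 (opposite signs)
step 1: m = 0.837000, f(m) = -0.180568 < 0 → root in [0.837000, 1.280000]
step 2: m = 1.058500, f(m) = 0.243107 > 0 → root in [0.837000, 1.058500]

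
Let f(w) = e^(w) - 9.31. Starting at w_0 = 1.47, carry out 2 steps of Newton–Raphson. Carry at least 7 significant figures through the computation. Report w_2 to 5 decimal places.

f'(w) = e^(w)
w_0 = 1.470000: f = -4.960765, f' = 4.349235 → w_1 = 1.470000 - (-4.960765)/(4.349235) = 2.610606
w_1 = 2.610606: f = 4.297298, f' = 13.607298 → w_2 = 2.610606 - (4.297298)/(13.607298) = 2.294798

2.29480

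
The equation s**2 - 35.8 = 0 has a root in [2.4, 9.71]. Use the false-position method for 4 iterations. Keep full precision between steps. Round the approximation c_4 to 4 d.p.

f(2.400000) = -30.040000, f(9.710000) = 58.484100
step 1: c = 4.880595, f(c) = -11.979797 < 0 → new bracket [4.880595, 9.710000]
step 2: c = 5.701658, f(c) = -3.291102 < 0 → new bracket [5.701658, 9.710000]
step 3: c = 5.915204, f(c) = -0.810364 < 0 → new bracket [5.915204, 9.710000]
step 4: c = 5.967066, f(c) = -0.194118 < 0 → new bracket [5.967066, 9.710000]

5.9671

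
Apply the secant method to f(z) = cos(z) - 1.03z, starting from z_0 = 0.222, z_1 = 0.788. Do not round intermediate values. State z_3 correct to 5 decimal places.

f(z_0) = 0.746799, f(z_1) = -0.106375
z_2 = 0.788000 - (-0.106375)·(0.788000 - 0.222000)/(-0.106375 - (0.746799)) = 0.717430; f(z_2) = 0.014545
z_3 = 0.717430 - (0.014545)·(0.717430 - 0.788000)/(0.014545 - (-0.106375)) = 0.725919; f(z_3) = 0.000194

0.72592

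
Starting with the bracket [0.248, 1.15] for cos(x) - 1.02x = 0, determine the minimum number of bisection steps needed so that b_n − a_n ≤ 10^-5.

17

Initial width b − a = 1.15 − 0.248 = 0.902000.
After n steps the width is (b−a)/2^n; need (b−a)/2^n ≤ 10^-5.
So n ≥ log₂(0.902000/10^-5) = log₂(90200.0000) ≈ 16.4608.
Hence n = 17.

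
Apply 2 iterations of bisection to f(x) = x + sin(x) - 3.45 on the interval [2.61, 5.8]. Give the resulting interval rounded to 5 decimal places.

[4.20500, 5.00250]

f(2.610000) = -0.333093, f(5.800000) = 1.885398 (opposite signs)
step 1: m = 4.205000, f(m) = -0.119016 < 0 → root in [4.205000, 5.800000]
step 2: m = 5.002500, f(m) = 0.594288 > 0 → root in [4.205000, 5.002500]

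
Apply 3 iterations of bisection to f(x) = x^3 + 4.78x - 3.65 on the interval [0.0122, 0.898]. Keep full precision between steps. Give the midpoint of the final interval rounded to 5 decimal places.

0.73191

f(0.012200) = -3.591682, f(0.898000) = 1.366591 (opposite signs)
step 1: m = 0.455100, f(m) = -1.380364 < 0 → root in [0.455100, 0.898000]
step 2: m = 0.676550, f(m) = -0.106421 < 0 → root in [0.676550, 0.898000]
step 3: m = 0.787275, f(m) = 0.601129 > 0 → root in [0.676550, 0.787275]
Midpoint of [0.676550, 0.787275] = 0.731912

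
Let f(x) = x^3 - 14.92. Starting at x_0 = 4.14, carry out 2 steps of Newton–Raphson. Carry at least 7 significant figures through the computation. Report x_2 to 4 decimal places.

f'(x) = 3x^2
x_0 = 4.140000: f = 56.037944, f' = 51.418800 → x_1 = 4.140000 - (56.037944)/(51.418800) = 3.050166
x_1 = 3.050166: f = 13.457265, f' = 27.910542 → x_2 = 3.050166 - (13.457265)/(27.910542) = 2.568009

2.5680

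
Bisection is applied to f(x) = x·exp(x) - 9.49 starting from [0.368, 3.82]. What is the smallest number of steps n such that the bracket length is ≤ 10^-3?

12

Initial width b − a = 3.82 − 0.368 = 3.452000.
After n steps the width is (b−a)/2^n; need (b−a)/2^n ≤ 10^-3.
So n ≥ log₂(3.452000/10^-3) = log₂(3452.0000) ≈ 11.7532.
Hence n = 12.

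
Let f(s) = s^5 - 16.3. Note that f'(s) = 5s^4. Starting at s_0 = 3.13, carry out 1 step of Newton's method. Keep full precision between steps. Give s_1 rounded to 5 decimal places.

Newton update: s ← s − f(s)/f'(s).
s_0 = 3.130000: f = 284.115051, f' = 479.896248 → s_1 = 3.130000 - (284.115051)/(479.896248) = 2.537966

2.53797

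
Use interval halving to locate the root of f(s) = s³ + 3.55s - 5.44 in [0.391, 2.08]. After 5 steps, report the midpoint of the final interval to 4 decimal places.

f(0.391000) = -3.992174, f(2.080000) = 10.942912 (opposite signs)
step 1: m = 1.235500, f(m) = 0.831967 > 0 → root in [0.391000, 1.235500]
step 2: m = 0.813250, f(m) = -2.015099 < 0 → root in [0.813250, 1.235500]
step 3: m = 1.024375, f(m) = -0.728547 < 0 → root in [1.024375, 1.235500]
step 4: m = 1.129938, f(m) = 0.013936 > 0 → root in [1.024375, 1.129938]
step 5: m = 1.077156, f(m) = -0.366308 < 0 → root in [1.077156, 1.129938]
Midpoint of [1.077156, 1.129938] = 1.103547

1.1035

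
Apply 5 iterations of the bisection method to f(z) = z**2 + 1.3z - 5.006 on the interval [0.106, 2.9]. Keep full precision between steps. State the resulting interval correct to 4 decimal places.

[1.6776, 1.7649]

f(0.106000) = -4.856964, f(2.900000) = 7.174000 (opposite signs)
step 1: m = 1.503000, f(m) = -0.793091 < 0 → root in [1.503000, 2.900000]
step 2: m = 2.201500, f(m) = 2.702552 > 0 → root in [1.503000, 2.201500]
step 3: m = 1.852250, f(m) = 0.832755 > 0 → root in [1.503000, 1.852250]
step 4: m = 1.677625, f(m) = -0.010662 < 0 → root in [1.677625, 1.852250]
step 5: m = 1.764937, f(m) = 0.403423 > 0 → root in [1.677625, 1.764937]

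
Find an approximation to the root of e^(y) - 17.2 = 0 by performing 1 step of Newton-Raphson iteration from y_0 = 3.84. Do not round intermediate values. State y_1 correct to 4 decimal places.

Newton update: y ← y − f(y)/f'(y).
f'(y) = e^(y)
y_0 = 3.840000: f = 29.325474, f' = 46.525474 → y_1 = 3.840000 - (29.325474)/(46.525474) = 3.209690

3.2097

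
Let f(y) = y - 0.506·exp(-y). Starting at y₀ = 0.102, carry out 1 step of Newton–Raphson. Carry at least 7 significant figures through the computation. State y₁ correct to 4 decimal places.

0.3456

Newton update: y ← y − f(y)/f'(y).
f'(y) = 1 + 0.506·exp(-y)
y_0 = 0.102000: f = -0.354933, f' = 1.456933 → y_1 = 0.102000 - (-0.354933)/(1.456933) = 0.345617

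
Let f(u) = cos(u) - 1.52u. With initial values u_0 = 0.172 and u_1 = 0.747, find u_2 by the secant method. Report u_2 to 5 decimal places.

0.54178

f(u_0) = 0.723804, f(u_1) = -0.401710
u_2 = 0.747000 - (-0.401710)·(0.747000 - 0.172000)/(-0.401710 - (0.723804)) = 0.541776; f(u_2) = 0.033296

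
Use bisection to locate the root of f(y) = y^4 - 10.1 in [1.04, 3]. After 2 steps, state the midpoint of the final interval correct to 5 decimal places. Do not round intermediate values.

f(1.040000) = -8.930141, f(3.000000) = 70.900000 (opposite signs)
step 1: m = 2.020000, f(m) = 6.549664 > 0 → root in [1.040000, 2.020000]
step 2: m = 1.530000, f(m) = -4.620187 < 0 → root in [1.530000, 2.020000]
Midpoint of [1.530000, 2.020000] = 1.775000

1.77500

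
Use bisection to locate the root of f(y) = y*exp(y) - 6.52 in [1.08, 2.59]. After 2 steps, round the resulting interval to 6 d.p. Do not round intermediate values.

f(1.080000) = -3.339746, f(2.590000) = 28.004108 (opposite signs)
step 1: m = 1.835000, f(m) = 4.976521 > 0 → root in [1.080000, 1.835000]
step 2: m = 1.457500, f(m) = -0.259734 < 0 → root in [1.457500, 1.835000]

[1.457500, 1.835000]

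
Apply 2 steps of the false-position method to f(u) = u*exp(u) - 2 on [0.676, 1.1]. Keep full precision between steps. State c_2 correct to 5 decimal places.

0.84682

False-position update: c = (a·f(b) − b·f(a))/(f(b) − f(a)); replace the endpoint whose sign matches f(c).
f(0.676000) = -0.670985, f(1.100000) = 1.304583
step 1: c = 0.820008, f(c) = -0.138157 < 0 → new bracket [0.820008, 1.100000]
step 2: c = 0.846820, f(c) = -0.025030 < 0 → new bracket [0.846820, 1.100000]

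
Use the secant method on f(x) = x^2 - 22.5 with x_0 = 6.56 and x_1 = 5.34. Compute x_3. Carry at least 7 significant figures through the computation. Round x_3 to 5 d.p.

4.74876

f(x_0) = 20.533600, f(x_1) = 6.015600
x_2 = 5.340000 - (6.015600)·(5.340000 - 6.560000)/(6.015600 - (20.533600)) = 4.834487; f(x_2) = 0.872268
x_3 = 4.834487 - (0.872268)·(4.834487 - 5.340000)/(0.872268 - (6.015600)) = 4.748756; f(x_3) = 0.050688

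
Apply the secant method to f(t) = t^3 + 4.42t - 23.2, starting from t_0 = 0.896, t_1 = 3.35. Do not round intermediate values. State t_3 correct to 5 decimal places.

2.19351

f(t_0) = -18.520357, f(t_1) = 29.202375
t_2 = 3.350000 - (29.202375)·(3.350000 - 0.896000)/(29.202375 - (-18.520357)) = 1.848354; f(t_2) = -8.715529
t_3 = 1.848354 - (-8.715529)·(1.848354 - 3.350000)/(-8.715529 - (29.202375)) = 2.193512; f(t_3) = -2.950613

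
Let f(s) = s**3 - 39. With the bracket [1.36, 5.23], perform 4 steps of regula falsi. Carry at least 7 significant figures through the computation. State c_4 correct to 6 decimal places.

False-position update: c = (a·f(b) − b·f(a))/(f(b) − f(a)); replace the endpoint whose sign matches f(c).
f(1.360000) = -36.484544, f(5.230000) = 104.055667
step 1: c = 2.364660, f(c) = -25.777720 < 0 → new bracket [2.364660, 5.230000]
step 2: c = 2.933558, f(c) = -13.754492 < 0 → new bracket [2.933558, 5.230000]
step 3: c = 3.201671, f(c) = -6.180647 < 0 → new bracket [3.201671, 5.230000]
step 4: c = 3.315394, f(c) = -2.557741 < 0 → new bracket [3.315394, 5.230000]

3.315394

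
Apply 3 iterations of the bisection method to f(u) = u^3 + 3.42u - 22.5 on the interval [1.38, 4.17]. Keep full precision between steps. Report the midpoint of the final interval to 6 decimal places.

f(1.380000) = -15.152328, f(4.170000) = 64.273113 (opposite signs)
step 1: m = 2.775000, f(m) = 8.359734 > 0 → root in [1.380000, 2.775000]
step 2: m = 2.077500, f(m) = -6.428447 < 0 → root in [2.077500, 2.775000]
step 3: m = 2.426250, f(m) = 0.080354 > 0 → root in [2.077500, 2.426250]
Midpoint of [2.077500, 2.426250] = 2.251875

2.251875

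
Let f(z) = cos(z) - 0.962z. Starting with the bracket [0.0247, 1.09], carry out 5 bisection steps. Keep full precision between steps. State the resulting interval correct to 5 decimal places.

f(0.024700) = 0.975934, f(1.090000) = -0.586095 (opposite signs)
step 1: m = 0.557350, f(m) = 0.312489 > 0 → root in [0.557350, 1.090000]
step 2: m = 0.823675, f(m) = -0.112846 < 0 → root in [0.557350, 0.823675]
step 3: m = 0.690513, f(m) = 0.106647 > 0 → root in [0.690513, 0.823675]
step 4: m = 0.757094, f(m) = -0.001489 < 0 → root in [0.690513, 0.757094]
step 5: m = 0.723803, f(m) = 0.052994 > 0 → root in [0.723803, 0.757094]

[0.72380, 0.75709]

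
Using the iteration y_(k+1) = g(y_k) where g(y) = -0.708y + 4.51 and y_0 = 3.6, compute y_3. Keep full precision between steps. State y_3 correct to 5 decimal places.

2.30000

y_1 = g(3.600000) = 1.961200
y_2 = g(1.961200) = 3.121470
y_3 = g(3.121470) = 2.299999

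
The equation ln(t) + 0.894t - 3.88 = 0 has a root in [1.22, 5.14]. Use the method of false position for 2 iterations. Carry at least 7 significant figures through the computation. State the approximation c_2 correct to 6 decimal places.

3.104576

False-position update: c = (a·f(b) − b·f(a))/(f(b) − f(a)); replace the endpoint whose sign matches f(c).
f(1.220000) = -2.590469, f(5.140000) = 2.352213
step 1: c = 3.274479, f(c) = 0.233544 > 0 → new bracket [1.220000, 3.274479]
step 2: c = 3.104576, f(c) = 0.028368 > 0 → new bracket [1.220000, 3.104576]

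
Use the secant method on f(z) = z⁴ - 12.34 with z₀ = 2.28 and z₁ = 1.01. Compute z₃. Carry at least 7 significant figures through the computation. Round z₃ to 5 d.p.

f(z_0) = 14.683363, f(z_1) = -11.299396
z_2 = 1.010000 - (-11.299396)·(1.010000 - 2.280000)/(-11.299396 - (14.683363)) = 1.562298; f(z_2) = -6.382613
z_3 = 1.562298 - (-6.382613)·(1.562298 - 1.010000)/(-6.382613 - (-11.299396)) = 2.279252; f(z_3) = 14.647920

2.27925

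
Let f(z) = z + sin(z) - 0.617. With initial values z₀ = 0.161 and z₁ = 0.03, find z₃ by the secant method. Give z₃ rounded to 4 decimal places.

Secant update: z_(k+1) = z_k − f(z_k)·(z_k − z_(k-1))/(f(z_k) − f(z_(k-1))).
f(z_0) = -0.295695, f(z_1) = -0.557004
z_2 = 0.030000 - (-0.557004)·(0.030000 - 0.161000)/(-0.557004 - (-0.295695)) = 0.309238; f(z_2) = -0.003430
z_3 = 0.309238 - (-0.003430)·(0.309238 - 0.030000)/(-0.003430 - (-0.557004)) = 0.310968; f(z_3) = -0.000052

0.3110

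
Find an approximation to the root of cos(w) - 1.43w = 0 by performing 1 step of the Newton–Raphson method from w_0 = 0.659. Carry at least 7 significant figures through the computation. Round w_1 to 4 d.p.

f'(w) = -sin(w) - 1.43
w_0 = 0.659000: f = -0.151765, f' = -2.042327 → w_1 = 0.659000 - (-0.151765)/(-2.042327) = 0.584690

0.5847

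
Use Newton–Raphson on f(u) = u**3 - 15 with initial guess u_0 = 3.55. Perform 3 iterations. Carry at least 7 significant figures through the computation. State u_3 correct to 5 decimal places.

2.46659

f'(u) = 3u**2
u_0 = 3.550000: f = 29.738875, f' = 37.807500 → u_1 = 3.550000 - (29.738875)/(37.807500) = 2.763413
u_1 = 2.763413: f = 6.102677, f' = 22.909360 → u_2 = 2.763413 - (6.102677)/(22.909360) = 2.497030
u_2 = 2.497030: f = 0.569374, f' = 18.705473 → u_3 = 2.497030 - (0.569374)/(18.705473) = 2.466591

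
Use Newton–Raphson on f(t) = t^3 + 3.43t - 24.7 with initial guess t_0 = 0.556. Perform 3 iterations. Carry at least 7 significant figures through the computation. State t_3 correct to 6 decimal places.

2.942518

f'(t) = 3t^2 + 3.43
t_0 = 0.556000: f = -22.621040, f' = 4.357408 → t_1 = 0.556000 - (-22.621040)/(4.357408) = 5.747398
t_1 = 5.747398: f = 184.865009, f' = 102.527761 → t_2 = 5.747398 - (184.865009)/(102.527761) = 3.944326
t_2 = 3.944326: f = 50.193686, f' = 50.103112 → t_3 = 3.944326 - (50.193686)/(50.103112) = 2.942518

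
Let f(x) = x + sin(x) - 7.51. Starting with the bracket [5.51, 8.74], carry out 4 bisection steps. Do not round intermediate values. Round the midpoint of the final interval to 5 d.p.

f(5.510000) = -2.698418, f(8.740000) = 1.862501 (opposite signs)
step 1: m = 7.125000, f(m) = 0.360853 > 0 → root in [5.510000, 7.125000]
step 2: m = 6.317500, f(m) = -1.158192 < 0 → root in [6.317500, 7.125000]
step 3: m = 6.721250, f(m) = -0.364562 < 0 → root in [6.721250, 7.125000]
step 4: m = 6.923125, f(m) = 0.010272 > 0 → root in [6.721250, 6.923125]
Midpoint of [6.721250, 6.923125] = 6.822188

6.82219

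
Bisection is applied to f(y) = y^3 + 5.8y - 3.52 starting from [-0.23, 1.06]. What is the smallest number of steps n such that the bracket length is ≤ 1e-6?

Initial width b − a = 1.06 − -0.23 = 1.290000.
After n steps the width is (b−a)/2^n; need (b−a)/2^n ≤ 1e-6.
So n ≥ log₂(1.290000/1e-6) = log₂(1290000.0000) ≈ 20.2989.
Hence n = 21.

21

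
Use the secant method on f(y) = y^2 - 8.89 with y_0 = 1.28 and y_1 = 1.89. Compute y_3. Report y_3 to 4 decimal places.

f(y_0) = -7.251600, f(y_1) = -5.317900
y_2 = 1.890000 - (-5.317900)·(1.890000 - 1.280000)/(-5.317900 - (-7.251600)) = 3.567571; f(y_2) = 3.837563
y_3 = 3.567571 - (3.837563)·(3.567571 - 1.890000)/(3.837563 - (-5.317900)) = 2.864408; f(y_3) = -0.685168

2.8644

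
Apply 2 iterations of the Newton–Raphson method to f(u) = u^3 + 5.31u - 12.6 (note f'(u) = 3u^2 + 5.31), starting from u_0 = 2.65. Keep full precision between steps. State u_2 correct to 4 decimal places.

Newton update: u ← u − f(u)/f'(u).
u_0 = 2.650000: f = 20.081125, f' = 26.377500 → u_1 = 2.650000 - (20.081125)/(26.377500) = 1.888702
u_1 = 1.888702: f = 4.166384, f' = 16.011591 → u_2 = 1.888702 - (4.166384)/(16.011591) = 1.628492

1.6285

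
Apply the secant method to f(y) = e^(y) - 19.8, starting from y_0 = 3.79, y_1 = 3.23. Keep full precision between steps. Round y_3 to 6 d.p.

2.995241

f(y_0) = 24.456400, f(y_1) = 5.479657
y_2 = 3.230000 - (5.479657)·(3.230000 - 3.790000)/(5.479657 - (24.456400)) = 3.068296; f(y_2) = 1.705235
y_3 = 3.068296 - (1.705235)·(3.068296 - 3.230000)/(1.705235 - (5.479657)) = 2.995241; f(y_3) = 0.190173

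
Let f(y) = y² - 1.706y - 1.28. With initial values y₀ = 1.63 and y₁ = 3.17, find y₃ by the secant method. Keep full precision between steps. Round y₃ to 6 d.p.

f(y_0) = -1.403880, f(y_1) = 3.360880
y_2 = 3.170000 - (3.360880)·(3.170000 - 1.630000)/(3.360880 - (-1.403880)) = 2.083743; f(y_2) = -0.492881
y_3 = 2.083743 - (-0.492881)·(2.083743 - 3.170000)/(-0.492881 - (3.360880)) = 2.222671; f(y_3) = -0.131611

2.222671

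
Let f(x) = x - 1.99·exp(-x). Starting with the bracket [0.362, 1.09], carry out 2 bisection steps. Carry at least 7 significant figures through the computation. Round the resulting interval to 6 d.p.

f(0.362000) = -1.023602, f(1.090000) = 0.420929 (opposite signs)
step 1: m = 0.726000, f(m) = -0.236843 < 0 → root in [0.726000, 1.090000]
step 2: m = 0.908000, f(m) = 0.105373 > 0 → root in [0.726000, 0.908000]

[0.726000, 0.908000]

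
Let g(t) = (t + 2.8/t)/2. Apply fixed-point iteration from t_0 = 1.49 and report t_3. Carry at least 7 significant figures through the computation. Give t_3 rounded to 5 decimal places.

t_1 = g(1.490000) = 1.684597
t_2 = g(1.684597) = 1.673358
t_3 = g(1.673358) = 1.673320

1.67332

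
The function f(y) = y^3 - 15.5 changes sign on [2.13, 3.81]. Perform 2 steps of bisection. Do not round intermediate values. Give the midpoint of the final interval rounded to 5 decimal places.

f(2.130000) = -5.836403, f(3.810000) = 39.806341 (opposite signs)
step 1: m = 2.970000, f(m) = 10.698073 > 0 → root in [2.130000, 2.970000]
step 2: m = 2.550000, f(m) = 1.081375 > 0 → root in [2.130000, 2.550000]
Midpoint of [2.130000, 2.550000] = 2.340000

2.34000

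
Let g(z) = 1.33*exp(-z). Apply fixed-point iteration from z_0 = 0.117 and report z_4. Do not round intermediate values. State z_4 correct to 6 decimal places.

0.548934

z_1 = g(0.117000) = 1.183148
z_2 = g(1.183148) = 0.407396
z_3 = g(0.407396) = 0.884956
z_4 = g(0.884956) = 0.548934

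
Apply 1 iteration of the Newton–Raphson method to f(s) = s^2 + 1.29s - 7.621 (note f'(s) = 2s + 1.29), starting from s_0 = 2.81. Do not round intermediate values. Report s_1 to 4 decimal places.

2.2456

Newton update: s ← s − f(s)/f'(s).
s_0 = 2.810000: f = 3.900000, f' = 6.910000 → s_1 = 2.810000 - (3.900000)/(6.910000) = 2.245601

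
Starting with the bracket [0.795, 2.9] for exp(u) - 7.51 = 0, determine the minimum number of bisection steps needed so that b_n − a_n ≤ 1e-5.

18

Initial width b − a = 2.9 − 0.795 = 2.105000.
After n steps the width is (b−a)/2^n; need (b−a)/2^n ≤ 1e-5.
So n ≥ log₂(2.105000/1e-5) = log₂(210500.0000) ≈ 17.6835.
Hence n = 18.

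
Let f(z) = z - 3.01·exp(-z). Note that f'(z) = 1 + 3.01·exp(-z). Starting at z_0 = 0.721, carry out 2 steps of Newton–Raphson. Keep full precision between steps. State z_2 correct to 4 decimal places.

1.0514

z_0 = 0.721000: f = -0.742660, f' = 2.463660 → z_1 = 0.721000 - (-0.742660)/(2.463660) = 1.022446
z_1 = 1.022446: f = -0.060294, f' = 2.082739 → z_2 = 1.022446 - (-0.060294)/(2.082739) = 1.051395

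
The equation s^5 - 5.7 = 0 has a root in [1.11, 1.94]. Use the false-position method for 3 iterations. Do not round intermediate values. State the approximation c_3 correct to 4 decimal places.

False-position update: c = (a·f(b) − b·f(a))/(f(b) − f(a)); replace the endpoint whose sign matches f(c).
f(1.110000) = -4.014942, f(1.940000) = 21.779489
step 1: c = 1.239191, f(c) = -2.777929 < 0 → new bracket [1.239191, 1.940000]
step 2: c = 1.318466, f(c) = -1.715766 < 0 → new bracket [1.318466, 1.940000]
step 3: c = 1.363854, f(c) = -0.981110 < 0 → new bracket [1.363854, 1.940000]

1.3639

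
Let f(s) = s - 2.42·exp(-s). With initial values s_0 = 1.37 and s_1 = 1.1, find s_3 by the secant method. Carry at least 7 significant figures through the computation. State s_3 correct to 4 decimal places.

0.9433

f(s_0) = 0.755061, f(s_1) = 0.294452
s_2 = 1.100000 - (0.294452)·(1.100000 - 1.370000)/(0.294452 - (0.755061)) = 0.927398; f(s_2) = -0.029910
s_3 = 0.927398 - (-0.029910)·(0.927398 - 1.100000)/(-0.029910 - (0.294452)) = 0.943314; f(s_3) = 0.001122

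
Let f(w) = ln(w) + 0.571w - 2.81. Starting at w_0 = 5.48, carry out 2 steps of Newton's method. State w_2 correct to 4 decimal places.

f'(w) = 1/w + 0.571
w_0 = 5.480000: f = 2.020185, f' = 0.753482 → w_1 = 5.480000 - (2.020185)/(0.753482) = 2.798867
w_1 = 2.798867: f = -0.182633, f' = 0.928287 → w_2 = 2.798867 - (-0.182633)/(0.928287) = 2.995608

2.9956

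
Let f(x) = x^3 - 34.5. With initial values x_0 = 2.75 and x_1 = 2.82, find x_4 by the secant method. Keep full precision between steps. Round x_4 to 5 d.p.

3.25511

f(x_0) = -13.703125, f(x_1) = -12.074232
x_2 = 2.820000 - (-12.074232)·(2.820000 - 2.750000)/(-12.074232 - (-13.703125)) = 3.338878; f(x_2) = 2.722157
x_3 = 3.338878 - (2.722157)·(3.338878 - 2.820000)/(2.722157 - (-12.074232)) = 3.243417; f(x_3) = -0.380036
x_4 = 3.243417 - (-0.380036)·(3.243417 - 3.338878)/(-0.380036 - (2.722157)) = 3.255112; f(x_4) = -0.009637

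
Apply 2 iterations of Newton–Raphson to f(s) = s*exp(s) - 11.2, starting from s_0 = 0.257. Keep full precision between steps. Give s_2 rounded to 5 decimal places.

Newton update: s ← s − f(s)/f'(s).
f'(s) = (s+1)*exp(s)
s_0 = 0.257000: f = -10.867687, f' = 1.625358 → s_1 = 0.257000 - (-10.867687)/(1.625358) = 6.943336
s_1 = 6.943336: f = 7183.630241, f' = 8231.051235 → s_2 = 6.943336 - (7183.630241)/(8231.051235) = 6.070588

6.07059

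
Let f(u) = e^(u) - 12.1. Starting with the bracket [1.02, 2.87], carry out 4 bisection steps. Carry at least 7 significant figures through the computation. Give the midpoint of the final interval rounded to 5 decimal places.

2.46531

f(1.020000) = -9.326805, f(2.870000) = 5.537018 (opposite signs)
step 1: m = 1.945000, f(m) = -5.106368 < 0 → root in [1.945000, 2.870000]
step 2: m = 2.407500, f(m) = -0.993839 < 0 → root in [2.407500, 2.870000]
step 3: m = 2.638750, f(m) = 1.895698 > 0 → root in [2.407500, 2.638750]
step 4: m = 2.523125, f(m) = 0.367497 > 0 → root in [2.407500, 2.523125]
Midpoint of [2.407500, 2.523125] = 2.465313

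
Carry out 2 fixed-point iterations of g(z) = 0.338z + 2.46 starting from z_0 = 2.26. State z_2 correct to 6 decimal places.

3.549671

z_1 = g(2.260000) = 3.223880
z_2 = g(3.223880) = 3.549671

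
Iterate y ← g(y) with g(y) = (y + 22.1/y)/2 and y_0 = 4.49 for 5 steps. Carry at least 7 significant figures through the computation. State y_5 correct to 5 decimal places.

y_1 = g(4.490000) = 4.706024
y_2 = g(4.706024) = 4.701066
y_3 = g(4.701066) = 4.701064
y_4 = g(4.701064) = 4.701064
y_5 = g(4.701064) = 4.701064

4.70106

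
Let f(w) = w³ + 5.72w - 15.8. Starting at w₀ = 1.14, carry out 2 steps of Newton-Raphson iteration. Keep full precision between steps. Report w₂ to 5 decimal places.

1.78841

f'(w) = 3w² + 5.72
w_0 = 1.140000: f = -7.797656, f' = 9.618800 → w_1 = 1.140000 - (-7.797656)/(9.618800) = 1.950668
w_1 = 1.950668: f = 2.780323, f' = 17.135320 → w_2 = 1.950668 - (2.780323)/(17.135320) = 1.788411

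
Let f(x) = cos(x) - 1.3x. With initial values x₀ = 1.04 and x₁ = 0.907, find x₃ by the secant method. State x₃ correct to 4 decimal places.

0.6251

Secant update: x_(k+1) = x_k − f(x_k)·(x_k − x_(k-1))/(f(x_k) − f(x_(k-1))).
f(x_0) = -0.845780, f(x_1) = -0.562989
x_2 = 0.907000 - (-0.562989)·(0.907000 - 1.040000)/(-0.562989 - (-0.845780)) = 0.642220; f(x_2) = -0.034118
x_3 = 0.642220 - (-0.034118)·(0.642220 - 0.907000)/(-0.034118 - (-0.562989)) = 0.625139; f(x_3) = -0.001798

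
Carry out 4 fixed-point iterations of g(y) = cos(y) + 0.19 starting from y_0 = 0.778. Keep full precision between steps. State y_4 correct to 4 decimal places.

y_1 = g(0.778000) = 0.902319
y_2 = g(0.902319) = 0.809792
y_3 = g(0.809792) = 0.879649
y_4 = g(0.879649) = 0.827422

0.8274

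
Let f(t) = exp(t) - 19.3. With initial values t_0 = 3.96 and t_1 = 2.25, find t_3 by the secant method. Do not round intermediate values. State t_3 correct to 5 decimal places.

Secant update: t_(k+1) = t_k − f(t_k)·(t_k − t_(k-1))/(f(t_k) − f(t_(k-1))).
f(t_0) = 33.157326, f(t_1) = -9.812264
t_2 = 2.250000 - (-9.812264)·(2.250000 - 3.960000)/(-9.812264 - (33.157326)) = 2.640485; f(t_2) = -5.280001
t_3 = 2.640485 - (-5.280001)·(2.640485 - 2.250000)/(-5.280001 - (-9.812264)) = 3.095392; f(t_3) = 2.795904

3.09539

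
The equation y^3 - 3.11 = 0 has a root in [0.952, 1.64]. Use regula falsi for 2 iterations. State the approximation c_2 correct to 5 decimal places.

1.45122

False-position update: c = (a·f(b) − b·f(a))/(f(b) − f(a)); replace the endpoint whose sign matches f(c).
f(0.952000) = -2.247199, f(1.640000) = 1.300944
step 1: c = 1.387741, f(c) = -0.437451 < 0 → new bracket [1.387741, 1.640000]
step 2: c = 1.451220, f(c) = -0.053674 < 0 → new bracket [1.451220, 1.640000]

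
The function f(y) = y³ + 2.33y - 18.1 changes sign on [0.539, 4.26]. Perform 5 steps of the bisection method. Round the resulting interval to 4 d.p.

f(0.539000) = -16.687539, f(4.260000) = 69.134576 (opposite signs)
step 1: m = 2.399500, f(m) = 1.306197 > 0 → root in [0.539000, 2.399500]
step 2: m = 1.469250, f(m) = -11.504984 < 0 → root in [1.469250, 2.399500]
step 3: m = 1.934375, f(m) = -6.354849 < 0 → root in [1.934375, 2.399500]
step 4: m = 2.166937, f(m) = -2.875925 < 0 → root in [2.166937, 2.399500]
step 5: m = 2.283219, f(m) = -0.877480 < 0 → root in [2.283219, 2.399500]

[2.2832, 2.3995]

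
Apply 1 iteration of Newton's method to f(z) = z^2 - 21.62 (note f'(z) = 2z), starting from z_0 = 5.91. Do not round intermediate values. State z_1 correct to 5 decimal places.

4.78410

z_0 = 5.910000: f = 13.308100, f' = 11.820000 → z_1 = 5.910000 - (13.308100)/(11.820000) = 4.784103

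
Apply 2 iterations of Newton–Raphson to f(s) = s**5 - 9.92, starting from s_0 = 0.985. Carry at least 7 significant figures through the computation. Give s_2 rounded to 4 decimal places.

Newton update: s ← s − f(s)/f'(s).
f'(s) = 5s**4
s_0 = 0.985000: f = -8.992783, f' = 4.706683 → s_1 = 0.985000 - (-8.992783)/(4.706683) = 2.895642
s_1 = 2.895642: f = 193.654782, f' = 351.519309 → s_2 = 2.895642 - (193.654782)/(351.519309) = 2.344734

2.3447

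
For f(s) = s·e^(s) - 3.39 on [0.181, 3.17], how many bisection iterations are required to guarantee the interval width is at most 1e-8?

29

Initial width b − a = 3.17 − 0.181 = 2.989000.
After n steps the width is (b−a)/2^n; need (b−a)/2^n ≤ 1e-8.
So n ≥ log₂(2.989000/1e-8) = log₂(298900000.0000) ≈ 28.1551.
Hence n = 29.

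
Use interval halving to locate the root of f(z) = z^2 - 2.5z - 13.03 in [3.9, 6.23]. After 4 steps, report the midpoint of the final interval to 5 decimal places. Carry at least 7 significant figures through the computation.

f(3.900000) = -7.570000, f(6.230000) = 10.207900 (opposite signs)
step 1: m = 5.065000, f(m) = -0.038275 < 0 → root in [5.065000, 6.230000]
step 2: m = 5.647500, f(m) = 4.745506 > 0 → root in [5.065000, 5.647500]
step 3: m = 5.356250, f(m) = 2.268789 > 0 → root in [5.065000, 5.356250]
step 4: m = 5.210625, f(m) = 1.094050 > 0 → root in [5.065000, 5.210625]
Midpoint of [5.065000, 5.210625] = 5.137813

5.13781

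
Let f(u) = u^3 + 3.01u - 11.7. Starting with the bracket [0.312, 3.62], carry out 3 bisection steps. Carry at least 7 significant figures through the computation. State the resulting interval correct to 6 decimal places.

f(0.312000) = -10.730509, f(3.620000) = 46.634128 (opposite signs)
step 1: m = 1.966000, f(m) = 1.816557 > 0 → root in [0.312000, 1.966000]
step 2: m = 1.139000, f(m) = -6.793961 < 0 → root in [1.139000, 1.966000]
step 3: m = 1.552500, f(m) = -3.285052 < 0 → root in [1.552500, 1.966000]

[1.552500, 1.966000]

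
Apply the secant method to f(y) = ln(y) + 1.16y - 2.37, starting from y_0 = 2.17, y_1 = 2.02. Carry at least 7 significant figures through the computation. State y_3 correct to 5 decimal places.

1.62539

f(y_0) = 0.921927, f(y_1) = 0.676298
y_2 = 2.020000 - (0.676298)·(2.020000 - 2.170000)/(0.676298 - (0.921927)) = 1.607002; f(y_2) = -0.031508
y_3 = 1.607002 - (-0.031508)·(1.607002 - 2.020000)/(-0.031508 - (0.676298)) = 1.625386; f(y_3) = 0.001194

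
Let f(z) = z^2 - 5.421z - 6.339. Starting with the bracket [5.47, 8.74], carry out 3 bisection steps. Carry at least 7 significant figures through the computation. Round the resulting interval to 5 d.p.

[6.28750, 6.69625]

f(5.470000) = -6.070970, f(8.740000) = 22.669060 (opposite signs)
step 1: m = 7.105000, f(m) = 5.625820 > 0 → root in [5.470000, 7.105000]
step 2: m = 6.287500, f(m) = -0.890881 < 0 → root in [6.287500, 7.105000]
step 3: m = 6.696250, f(m) = 2.200393 > 0 → root in [6.287500, 6.696250]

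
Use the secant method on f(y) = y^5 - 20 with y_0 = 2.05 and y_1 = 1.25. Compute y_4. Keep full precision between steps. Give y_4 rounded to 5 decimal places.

1.79279

Secant update: y_(k+1) = y_k − f(y_k)·(y_k − y_(k-1))/(f(y_k) − f(y_(k-1))).
f(y_0) = 16.205063, f(y_1) = -16.948242
y_2 = 1.250000 - (-16.948242)·(1.250000 - 2.050000)/(-16.948242 - (16.205063)) = 1.658967; f(y_2) = -7.434257
y_3 = 1.658967 - (-7.434257)·(1.658967 - 1.250000)/(-7.434257 - (-16.948242)) = 1.978534; f(y_3) = 10.319211
y_4 = 1.978534 - (10.319211)·(1.978534 - 1.658967)/(10.319211 - (-7.434257)) = 1.792785; f(y_4) = -1.479976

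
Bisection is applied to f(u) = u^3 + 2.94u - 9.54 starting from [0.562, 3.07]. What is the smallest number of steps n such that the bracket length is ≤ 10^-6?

22

Initial width b − a = 3.07 − 0.562 = 2.508000.
After n steps the width is (b−a)/2^n; need (b−a)/2^n ≤ 10^-6.
So n ≥ log₂(2.508000/10^-6) = log₂(2508000.0000) ≈ 21.2581.
Hence n = 22.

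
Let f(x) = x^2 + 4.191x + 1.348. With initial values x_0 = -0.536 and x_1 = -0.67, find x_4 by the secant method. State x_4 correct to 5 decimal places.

f(x_0) = -0.611080, f(x_1) = -1.011070
x_2 = -0.670000 - (-1.011070)·(-0.670000 - -0.536000)/(-1.011070 - (-0.611080)) = -0.331283; f(x_2) = 0.069341
x_3 = -0.331283 - (0.069341)·(-0.331283 - -0.670000)/(0.069341 - (-1.011070)) = -0.353022; f(x_3) = -0.006891
x_4 = -0.353022 - (-0.006891)·(-0.353022 - -0.331283)/(-0.006891 - (0.069341)) = -0.351057; f(x_4) = -0.000039

-0.35106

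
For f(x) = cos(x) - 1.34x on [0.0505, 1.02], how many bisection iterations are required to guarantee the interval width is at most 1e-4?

14

Initial width b − a = 1.02 − 0.0505 = 0.969500.
After n steps the width is (b−a)/2^n; need (b−a)/2^n ≤ 1e-4.
So n ≥ log₂(0.969500/1e-4) = log₂(9695.0000) ≈ 13.2430.
Hence n = 14.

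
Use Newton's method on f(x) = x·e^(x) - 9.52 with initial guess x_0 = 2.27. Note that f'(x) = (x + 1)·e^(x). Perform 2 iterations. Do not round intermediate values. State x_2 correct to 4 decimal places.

x_0 = 2.270000: f = 12.452240, f' = 31.651641 → x_1 = 2.270000 - (12.452240)/(31.651641) = 1.876585
x_1 = 1.876585: f = 2.736276, f' = 18.787437 → x_2 = 1.876585 - (2.736276)/(18.787437) = 1.730941

1.7309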